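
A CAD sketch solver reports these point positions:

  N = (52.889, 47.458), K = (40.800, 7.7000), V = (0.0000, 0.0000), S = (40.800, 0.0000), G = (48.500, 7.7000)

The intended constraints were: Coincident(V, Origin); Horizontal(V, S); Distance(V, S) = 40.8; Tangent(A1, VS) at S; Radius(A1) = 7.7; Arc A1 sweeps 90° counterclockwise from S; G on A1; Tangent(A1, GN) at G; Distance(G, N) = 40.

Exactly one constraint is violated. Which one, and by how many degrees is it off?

Tangent(A1, GN) at G — off by 6.30°.

V = (0.00, 0.00) ✓; V.y = 0.00, S.y = 0.00 ✓; |VS| = 40.80 ✓; ∠(KS, SV) = 90.00° ✓; |KS| = 7.700 ✓; bearing(K→G) − bearing(K→S) = 90.00° ✓; |KG| = 7.700 ✓; ∠(KG, GN) = 96.30° ✗; |GN| = 40.00 ✓.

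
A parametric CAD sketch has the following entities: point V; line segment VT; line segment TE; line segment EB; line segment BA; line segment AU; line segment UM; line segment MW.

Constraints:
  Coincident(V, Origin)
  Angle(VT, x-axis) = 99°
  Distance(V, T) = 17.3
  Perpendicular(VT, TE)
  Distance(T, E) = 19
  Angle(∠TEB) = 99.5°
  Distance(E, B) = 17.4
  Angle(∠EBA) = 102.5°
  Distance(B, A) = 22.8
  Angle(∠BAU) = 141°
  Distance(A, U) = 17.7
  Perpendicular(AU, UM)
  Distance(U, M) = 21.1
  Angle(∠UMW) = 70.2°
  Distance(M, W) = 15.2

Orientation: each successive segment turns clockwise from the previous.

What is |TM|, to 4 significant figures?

10.03

V is at the origin; VT runs at 99.0° with length 17.3, so T = (-2.706, 17.09). VT is perpendicular to TE, so TE runs at 9.000°; with |TE| = 19.0, E = (16.06, 20.06). ∠TEB = 99.5° gives EB at -71.50° from the x-axis; with |EB| = 17.4, B = (21.58, 3.558). ∠EBA = 102.5° gives BA at -149.0° from the x-axis; with |BA| = 22.8, A = (2.037, -8.184). ∠BAU = 141.0° gives AU at 172.0° from the x-axis; with |AU| = 17.7, U = (-15.49, -5.721). The perpendicularity gives UM at right angles to AU, so UM runs at 82.00°; with |UM| = 21.1, M = (-12.55, 15.17). Then |TM| = |M − T| = 10.03.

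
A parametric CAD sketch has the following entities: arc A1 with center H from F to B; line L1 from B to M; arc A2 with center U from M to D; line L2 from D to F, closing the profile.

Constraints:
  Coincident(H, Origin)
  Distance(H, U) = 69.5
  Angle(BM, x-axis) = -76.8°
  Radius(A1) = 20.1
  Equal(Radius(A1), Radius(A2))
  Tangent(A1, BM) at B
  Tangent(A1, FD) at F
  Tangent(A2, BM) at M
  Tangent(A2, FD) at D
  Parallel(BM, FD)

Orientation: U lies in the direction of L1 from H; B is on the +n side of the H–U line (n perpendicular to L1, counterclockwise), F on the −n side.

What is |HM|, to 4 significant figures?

72.35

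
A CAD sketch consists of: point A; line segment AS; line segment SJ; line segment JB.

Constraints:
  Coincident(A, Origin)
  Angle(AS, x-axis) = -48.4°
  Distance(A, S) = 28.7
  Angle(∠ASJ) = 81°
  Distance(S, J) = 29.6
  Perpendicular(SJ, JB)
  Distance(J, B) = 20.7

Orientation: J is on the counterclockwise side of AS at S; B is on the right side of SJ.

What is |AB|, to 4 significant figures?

55.10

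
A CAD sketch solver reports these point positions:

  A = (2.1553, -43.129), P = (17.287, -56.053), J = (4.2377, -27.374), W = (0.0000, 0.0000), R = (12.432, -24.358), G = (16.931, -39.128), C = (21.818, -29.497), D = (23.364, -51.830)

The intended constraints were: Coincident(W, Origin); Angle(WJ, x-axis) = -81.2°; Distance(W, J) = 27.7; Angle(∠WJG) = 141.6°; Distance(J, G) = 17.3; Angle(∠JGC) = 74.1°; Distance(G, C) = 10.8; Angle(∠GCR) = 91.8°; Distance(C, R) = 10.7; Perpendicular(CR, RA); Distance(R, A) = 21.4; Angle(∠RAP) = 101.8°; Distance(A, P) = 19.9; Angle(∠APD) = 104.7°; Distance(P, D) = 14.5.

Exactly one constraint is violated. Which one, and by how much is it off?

Distance(P, D) = 14.5 — off by 7.10.

W = (0.00, 0.00) ✓; WJ at -81.20° ✓; |WJ| = 27.70 ✓; ∠WJG = 141.6° ✓; |JG| = 17.30 ✓; ∠JGC = 74.10° ✓; |GC| = 10.80 ✓; ∠GCR = 91.80° ✓; |CR| = 10.70 ✓; ∠(CR, RA) = 90.00° ✓; |RA| = 21.40 ✓; ∠RAP = 101.8° ✓; |AP| = 19.90 ✓; ∠APD = 104.7° ✓; |PD| = 7.400 ✗.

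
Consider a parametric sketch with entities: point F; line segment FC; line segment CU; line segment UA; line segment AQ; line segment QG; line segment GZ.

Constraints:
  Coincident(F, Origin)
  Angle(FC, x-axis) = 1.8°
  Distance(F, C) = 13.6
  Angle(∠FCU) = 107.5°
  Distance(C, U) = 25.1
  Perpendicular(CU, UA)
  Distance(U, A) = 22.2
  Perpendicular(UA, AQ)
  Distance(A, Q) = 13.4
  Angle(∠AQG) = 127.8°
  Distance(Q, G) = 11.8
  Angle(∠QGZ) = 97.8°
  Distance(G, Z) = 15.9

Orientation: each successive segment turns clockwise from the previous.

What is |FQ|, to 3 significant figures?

18.3

F is at the origin; FC runs at 1.8° with length 13.6, so C = (13.6, 0.427). ∠FCU = 107.5° gives CU at -70.7° from the x-axis; with |CU| = 25.1, U = (21.9, -23.3). The perpendicularity gives UA at right angles to CU, so UA runs at -161°; with |UA| = 22.2, A = (0.937, -30.6). The perpendicularity gives AQ at right angles to UA, so AQ runs at 109°; with |AQ| = 13.4, Q = (-3.49, -18.0). Then |FQ| = |Q − F| = 18.3.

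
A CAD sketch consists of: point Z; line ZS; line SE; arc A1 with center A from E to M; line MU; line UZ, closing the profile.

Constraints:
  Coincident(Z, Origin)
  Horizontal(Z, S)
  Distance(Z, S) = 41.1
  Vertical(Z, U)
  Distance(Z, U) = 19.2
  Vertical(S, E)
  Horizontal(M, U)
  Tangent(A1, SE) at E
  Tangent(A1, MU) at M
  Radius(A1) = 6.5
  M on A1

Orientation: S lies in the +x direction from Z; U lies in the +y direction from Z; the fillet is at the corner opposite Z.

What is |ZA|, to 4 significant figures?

36.86

Z and U share the same x with |ZU| = 19.2 and U on the +y side, so U = (0.000, 19.20). The virtual corner opposite Z is at (41.10, 19.20). Tangency of A1 to SE means the radius AE is perpendicular to SE and since A1 is tangent to MU there, AM ⟂ MU, with radius 6.5, so the center A sits 6.5 in from both sides at A = (34.60, 12.70). Then |ZA| = |A − Z| = 36.86.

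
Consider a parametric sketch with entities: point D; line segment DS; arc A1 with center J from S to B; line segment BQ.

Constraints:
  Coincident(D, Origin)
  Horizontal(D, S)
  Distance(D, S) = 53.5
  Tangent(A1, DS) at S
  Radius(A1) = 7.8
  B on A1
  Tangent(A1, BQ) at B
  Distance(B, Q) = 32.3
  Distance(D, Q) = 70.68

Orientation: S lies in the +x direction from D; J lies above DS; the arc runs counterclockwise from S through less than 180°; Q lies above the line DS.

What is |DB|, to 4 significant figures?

61.86

Checks: |JB| = 7.800 ✓; ∠(JB, BQ) = 90.00° ✓; |BQ| = 32.30 ✓; |DQ| = 70.68 ✓.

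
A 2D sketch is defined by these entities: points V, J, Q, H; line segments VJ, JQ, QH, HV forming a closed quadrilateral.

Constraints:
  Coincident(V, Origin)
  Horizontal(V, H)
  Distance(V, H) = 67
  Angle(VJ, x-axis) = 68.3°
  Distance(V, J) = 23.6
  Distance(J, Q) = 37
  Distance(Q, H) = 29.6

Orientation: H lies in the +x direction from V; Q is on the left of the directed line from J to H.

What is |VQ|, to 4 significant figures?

50.11

V is at the origin; V and H share the same y with |VH| = 67.0 and H in +x, so H = (67.0, 0). VJ runs at 68.3° with |VJ| = 23.6, so J = (8.726, 21.93). Q is determined by |JQ| = 37.0 and |QH| = 29.6 together: it lies at the intersection of circle(J, 37.0) and circle(H, 29.6). With |JH| = 62.26, the foot of the radical line on JH is 35.09 from J and the perpendicular offset is √(37.0² − 35.09²) = 11.74. Taking the left-of-JH solution: Q = (45.70, 20.55).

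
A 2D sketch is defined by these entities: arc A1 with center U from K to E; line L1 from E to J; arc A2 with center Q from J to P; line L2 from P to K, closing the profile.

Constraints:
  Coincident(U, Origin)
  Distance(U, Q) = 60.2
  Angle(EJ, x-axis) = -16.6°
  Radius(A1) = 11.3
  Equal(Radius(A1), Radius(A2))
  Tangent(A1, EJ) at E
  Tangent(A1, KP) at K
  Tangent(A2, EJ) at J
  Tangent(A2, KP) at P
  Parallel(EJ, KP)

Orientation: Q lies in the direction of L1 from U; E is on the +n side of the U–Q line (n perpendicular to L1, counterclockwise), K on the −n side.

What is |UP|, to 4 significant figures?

61.25

The slot axis is L1's direction at -16.6°, so u = (cos -16.6°, sin -16.6°) = (0.9583, -0.2857) and n = (−sin -16.6°, cos -16.6°) = (0.2857, 0.9583). U is at the origin and Q lies 60.2 along u from U, so Q = 60.2·u = (57.69, -17.20). Tangency of A1 to both parallel lines with radius 11.3 puts E and K at U ± 11.3·n: E = (3.228, 10.83), K = (-3.228, -10.83). Equal radii place J and P the same way about Q: J = Q + 11.3·n = (60.92, -6.369), P = Q − 11.3·n = (54.46, -28.03). Then |UP| = |P − U| = 61.25.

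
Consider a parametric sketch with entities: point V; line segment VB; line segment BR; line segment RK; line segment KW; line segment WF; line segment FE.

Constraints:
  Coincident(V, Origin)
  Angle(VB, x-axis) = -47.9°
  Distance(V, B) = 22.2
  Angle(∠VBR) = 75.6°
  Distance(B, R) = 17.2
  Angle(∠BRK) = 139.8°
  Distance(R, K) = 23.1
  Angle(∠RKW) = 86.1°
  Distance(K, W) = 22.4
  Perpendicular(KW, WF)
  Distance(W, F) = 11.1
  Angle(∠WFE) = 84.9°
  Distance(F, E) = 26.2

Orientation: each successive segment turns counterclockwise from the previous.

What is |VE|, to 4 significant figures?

29.85

V is at the origin; VB runs at -47.9° with length 22.2, so B = (14.88, -16.47). ∠VBR = 75.6° gives BR at 56.50° from the x-axis; with |BR| = 17.2, R = (24.38, -2.129). ∠BRK = 139.8° gives RK at 96.70° from the x-axis; with |RK| = 23.1, K = (21.68, 20.81). ∠RKW = 86.1° gives KW at -169.4° from the x-axis; with |KW| = 22.4, W = (-0.3361, 16.69). KW ⟂ WF, so WF runs at -79.40°; with |WF| = 11.1, F = (1.706, 5.782). ∠WFE = 84.9° gives FE at 15.70° from the x-axis; with |FE| = 26.2, E = (26.93, 12.87). Then |VE| = |E − V| = 29.85.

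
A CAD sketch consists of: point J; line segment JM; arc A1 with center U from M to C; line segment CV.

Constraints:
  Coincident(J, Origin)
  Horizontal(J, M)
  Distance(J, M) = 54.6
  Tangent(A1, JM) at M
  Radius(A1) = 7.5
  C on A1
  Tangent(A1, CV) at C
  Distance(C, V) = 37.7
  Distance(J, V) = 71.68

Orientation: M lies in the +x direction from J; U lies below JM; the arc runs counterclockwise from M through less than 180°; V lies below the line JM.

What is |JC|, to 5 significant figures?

48.119

J is at the origin; JM is horizontal with |JM| = 54.6 and M on the +x side, so M = (54.600, 0.0000). Tangency of A1 to JM means the radius UM is perpendicular to JM, so U = M + (0, -7.5) = (54.600, -7.5000). Since UC ⟂ CV (tangency), |UV| = √(7.5² + 37.7²) = 38.439 regardless of where C sits on A1. So V lies on both circle(J, 71.68) and circle(U, 38.439); the below-JM intersection is V = (55.026, -45.936). C is the foot of the tangent from V: C = (47.261, -9.0448).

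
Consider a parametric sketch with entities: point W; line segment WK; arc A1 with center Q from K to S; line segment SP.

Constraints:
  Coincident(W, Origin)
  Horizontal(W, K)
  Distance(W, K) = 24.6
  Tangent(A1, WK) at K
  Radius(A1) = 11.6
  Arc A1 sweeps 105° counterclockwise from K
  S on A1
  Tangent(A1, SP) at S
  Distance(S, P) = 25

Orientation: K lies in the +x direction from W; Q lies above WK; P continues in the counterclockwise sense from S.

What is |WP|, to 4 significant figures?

48.60

W is at the origin; WK is horizontal with |WK| = 24.6 and K on the +x side, so K = (24.60, 0.000). A1 meets WK tangentially, so QK is at right angles to WK, so Q = K + (0, 11.6) = (24.60, 11.60). On A1, K sits at bearing -90° from Q; a 105° counterclockwise sweep puts S at bearing 15°, so S = Q + 11.6·(cos 15°, sin 15°) = (35.80, 14.60). Since A1 is tangent to SP there, QS ⟂ SP, so SP runs along (−sin 15°, cos 15°); with |SP| = 25.0, P = (29.33, 38.75). Then |WP| = |P − W| = 48.60.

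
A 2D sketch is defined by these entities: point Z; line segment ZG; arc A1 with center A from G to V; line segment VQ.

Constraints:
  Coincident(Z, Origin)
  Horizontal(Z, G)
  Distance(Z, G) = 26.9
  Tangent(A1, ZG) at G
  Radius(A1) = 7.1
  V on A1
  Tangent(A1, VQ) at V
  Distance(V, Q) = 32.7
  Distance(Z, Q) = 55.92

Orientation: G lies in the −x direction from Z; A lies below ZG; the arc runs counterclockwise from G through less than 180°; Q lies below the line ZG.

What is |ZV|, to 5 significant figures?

34.193

Z is at the origin; ZG is horizontal with |ZG| = 26.9 and G on the −x side, so G = (-26.900, 0.0000). The tangent condition forces AG to be normal to ZG, so A = G + (0, -7.1) = (-26.900, -7.1000). Since AV ⟂ VQ (tangency), |AQ| = √(7.1² + 32.7²) = 33.462 regardless of where V sits on A1. So Q lies on both circle(Z, 55.92) and circle(A, 33.462); the below-ZG intersection is Q = (-41.934, -36.995). V is the foot of the tangent from Q: V = (-33.775, -5.3286).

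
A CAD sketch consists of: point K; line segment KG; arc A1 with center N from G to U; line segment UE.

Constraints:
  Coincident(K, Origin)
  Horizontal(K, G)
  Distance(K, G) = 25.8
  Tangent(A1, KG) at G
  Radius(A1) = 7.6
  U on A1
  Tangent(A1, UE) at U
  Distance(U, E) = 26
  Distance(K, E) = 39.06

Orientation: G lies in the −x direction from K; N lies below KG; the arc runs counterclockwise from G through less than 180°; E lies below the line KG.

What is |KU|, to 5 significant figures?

34.330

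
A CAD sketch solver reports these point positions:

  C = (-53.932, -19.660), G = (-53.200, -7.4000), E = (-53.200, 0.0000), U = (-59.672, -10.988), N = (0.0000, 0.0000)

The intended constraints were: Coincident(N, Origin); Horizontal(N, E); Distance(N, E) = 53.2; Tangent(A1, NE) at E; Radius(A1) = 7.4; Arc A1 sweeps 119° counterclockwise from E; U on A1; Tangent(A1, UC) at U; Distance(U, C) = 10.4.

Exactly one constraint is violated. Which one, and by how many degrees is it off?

Tangent(A1, UC) at U — off by 4.50°.

N = (0.00, 0.00) ✓; N.y = 0.00, E.y = 0.00 ✓; |NE| = 53.20 ✓; ∠(GE, EN) = 90.00° ✓; |GE| = 7.400 ✓; bearing(G→U) − bearing(G→E) = 119.0° ✓; |GU| = 7.400 ✓; ∠(GU, UC) = 85.50° ✗; |UC| = 10.40 ✓.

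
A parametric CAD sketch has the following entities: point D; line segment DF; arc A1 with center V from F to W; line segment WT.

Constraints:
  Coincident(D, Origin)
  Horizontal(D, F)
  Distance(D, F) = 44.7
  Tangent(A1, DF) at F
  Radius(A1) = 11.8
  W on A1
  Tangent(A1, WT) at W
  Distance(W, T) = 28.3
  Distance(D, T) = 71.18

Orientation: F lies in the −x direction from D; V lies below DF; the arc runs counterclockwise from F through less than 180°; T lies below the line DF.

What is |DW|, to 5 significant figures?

57.347

D is at the origin; D and F share the same y with |DF| = 44.7 and F on the −x side, so F = (-44.700, 0.0000). Tangency of A1 to DF means the radius VF is perpendicular to DF, so V = F + (0, -11.8) = (-44.700, -11.800). Since VW ⟂ WT (tangency), |VT| = √(11.8² + 28.3²) = 30.662 regardless of where W sits on A1. So T lies on both circle(D, 71.18) and circle(V, 30.662); the below-DF intersection is T = (-59.924, -38.415). W is the foot of the tangent from T: W = (-56.409, -10.334).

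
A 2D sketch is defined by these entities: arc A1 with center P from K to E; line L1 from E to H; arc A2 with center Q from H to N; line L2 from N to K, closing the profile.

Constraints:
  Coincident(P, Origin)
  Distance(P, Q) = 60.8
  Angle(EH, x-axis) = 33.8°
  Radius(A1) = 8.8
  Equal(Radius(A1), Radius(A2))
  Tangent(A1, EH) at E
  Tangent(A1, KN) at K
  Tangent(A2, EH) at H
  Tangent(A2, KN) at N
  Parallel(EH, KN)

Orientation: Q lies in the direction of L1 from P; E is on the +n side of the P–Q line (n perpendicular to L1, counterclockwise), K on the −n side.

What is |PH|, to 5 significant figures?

61.434

The slot axis is L1's direction at 33.8°, so u = (cos 33.8°, sin 33.8°) = (0.83098, 0.55630) and n = (−sin 33.8°, cos 33.8°) = (-0.55630, 0.83098). P is at the origin and Q lies 60.8 along u from P, so Q = 60.8·u = (50.524, 33.823). Tangency of A1 to both parallel lines with radius 8.8 puts E and K at P ± 8.8·n: E = (-4.8954, 7.3127), K = (4.8954, -7.3127). Equal radii place H and N the same way about Q: H = Q + 8.8·n = (45.628, 41.135), N = Q − 8.8·n = (55.419, 26.510). Then |PH| = |H − P| = 61.434.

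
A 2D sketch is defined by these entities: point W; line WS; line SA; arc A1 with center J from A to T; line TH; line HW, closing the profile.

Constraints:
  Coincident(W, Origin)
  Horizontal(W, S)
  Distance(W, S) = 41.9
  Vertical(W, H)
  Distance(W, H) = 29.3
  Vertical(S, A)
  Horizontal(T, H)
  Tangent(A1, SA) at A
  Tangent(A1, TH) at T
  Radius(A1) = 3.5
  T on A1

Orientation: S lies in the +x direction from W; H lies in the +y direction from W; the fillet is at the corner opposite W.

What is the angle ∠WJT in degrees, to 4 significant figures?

123.9°

The virtual corner opposite W is at (41.90, 29.30). The tangent condition forces JA to be normal to SA and the tangent condition forces JT to be normal to TH, with radius 3.5, so the center J sits 3.5 in from both sides at J = (38.40, 25.80). That places the tangent points at A = (41.90, 25.80) on SA and T = (38.40, 29.30) on TH. Then cos ∠WJT = JW·JT / (|JW||JT|), giving 123.9°.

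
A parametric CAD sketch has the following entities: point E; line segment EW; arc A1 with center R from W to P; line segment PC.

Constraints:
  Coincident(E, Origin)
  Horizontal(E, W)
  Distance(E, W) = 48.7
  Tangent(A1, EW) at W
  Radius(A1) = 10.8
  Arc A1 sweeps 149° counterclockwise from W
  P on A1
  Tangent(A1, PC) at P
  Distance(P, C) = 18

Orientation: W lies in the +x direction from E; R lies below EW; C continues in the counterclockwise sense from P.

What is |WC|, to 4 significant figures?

30.94

E is at the origin; EW is horizontal with |EW| = 48.7 and W on the +x side, so W = (48.70, 0.000). Tangency of A1 to EW means the radius RW is perpendicular to EW, so R = W + (0, -10.8) = (48.70, -10.80). On A1, W sits at bearing 90° from R; a 149° counterclockwise sweep puts P at bearing 239°, so P = R + 10.8·(cos 239°, sin 239°) = (43.14, -20.06). A1 meets PC tangentially, so RP is at right angles to PC, so PC runs along (−sin 239°, cos 239°); with |PC| = 18.0, C = (58.57, -29.33). Then |WC| = |C − W| = 30.94.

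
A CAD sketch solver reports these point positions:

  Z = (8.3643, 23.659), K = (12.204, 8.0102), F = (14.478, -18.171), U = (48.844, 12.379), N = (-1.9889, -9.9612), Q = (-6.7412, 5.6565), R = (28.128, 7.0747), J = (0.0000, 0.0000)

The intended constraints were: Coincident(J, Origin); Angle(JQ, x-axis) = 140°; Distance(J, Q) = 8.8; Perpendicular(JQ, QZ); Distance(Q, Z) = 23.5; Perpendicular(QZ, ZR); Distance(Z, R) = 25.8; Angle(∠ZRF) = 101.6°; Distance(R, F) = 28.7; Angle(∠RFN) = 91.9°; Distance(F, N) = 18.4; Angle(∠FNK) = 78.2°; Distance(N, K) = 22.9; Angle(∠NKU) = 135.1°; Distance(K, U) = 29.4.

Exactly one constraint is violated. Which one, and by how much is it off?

Distance(K, U) = 29.4 — off by 7.50.

J = (0.00, 0.00) ✓; JQ at 140.0° ✓; |JQ| = 8.800 ✓; ∠(JQ, QZ) = 90.00° ✓; |QZ| = 23.50 ✓; ∠(QZ, ZR) = 90.00° ✓; |ZR| = 25.80 ✓; ∠ZRF = 101.6° ✓; |RF| = 28.70 ✓; ∠RFN = 91.90° ✓; |FN| = 18.40 ✓; ∠FNK = 78.20° ✓; |NK| = 22.90 ✓; ∠NKU = 135.1° ✓; |KU| = 36.90 ✗.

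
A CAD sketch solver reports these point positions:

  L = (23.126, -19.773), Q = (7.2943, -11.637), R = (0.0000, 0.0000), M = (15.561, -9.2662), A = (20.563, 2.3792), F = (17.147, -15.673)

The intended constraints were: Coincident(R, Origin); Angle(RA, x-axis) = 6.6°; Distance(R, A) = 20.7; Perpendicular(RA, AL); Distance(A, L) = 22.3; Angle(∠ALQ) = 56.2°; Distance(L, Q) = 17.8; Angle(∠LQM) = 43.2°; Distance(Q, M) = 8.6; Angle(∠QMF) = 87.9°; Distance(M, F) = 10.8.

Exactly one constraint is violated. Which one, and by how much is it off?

Distance(M, F) = 10.8 — off by 4.20.

R = (0.00, 0.00) ✓; RA at 6.600° ✓; |RA| = 20.70 ✓; ∠(RA, AL) = 90.00° ✓; |AL| = 22.30 ✓; ∠ALQ = 56.20° ✓; |LQ| = 17.80 ✓; ∠LQM = 43.20° ✓; |QM| = 8.600 ✓; ∠QMF = 87.90° ✓; |MF| = 6.600 ✗.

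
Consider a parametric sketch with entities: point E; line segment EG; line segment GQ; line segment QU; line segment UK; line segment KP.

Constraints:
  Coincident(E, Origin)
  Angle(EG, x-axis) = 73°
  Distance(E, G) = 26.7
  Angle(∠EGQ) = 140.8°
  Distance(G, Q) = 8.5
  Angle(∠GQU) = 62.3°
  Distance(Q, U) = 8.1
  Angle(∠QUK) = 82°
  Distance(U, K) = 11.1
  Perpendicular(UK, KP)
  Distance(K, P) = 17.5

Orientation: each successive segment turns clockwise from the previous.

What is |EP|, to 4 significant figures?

40.40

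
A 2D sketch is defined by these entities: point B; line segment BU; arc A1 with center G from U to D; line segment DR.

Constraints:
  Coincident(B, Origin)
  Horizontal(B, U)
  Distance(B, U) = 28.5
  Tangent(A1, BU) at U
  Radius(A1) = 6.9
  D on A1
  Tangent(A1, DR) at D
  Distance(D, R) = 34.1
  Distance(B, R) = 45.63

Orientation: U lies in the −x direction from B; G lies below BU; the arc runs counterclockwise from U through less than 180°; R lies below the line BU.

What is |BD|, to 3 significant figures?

36.1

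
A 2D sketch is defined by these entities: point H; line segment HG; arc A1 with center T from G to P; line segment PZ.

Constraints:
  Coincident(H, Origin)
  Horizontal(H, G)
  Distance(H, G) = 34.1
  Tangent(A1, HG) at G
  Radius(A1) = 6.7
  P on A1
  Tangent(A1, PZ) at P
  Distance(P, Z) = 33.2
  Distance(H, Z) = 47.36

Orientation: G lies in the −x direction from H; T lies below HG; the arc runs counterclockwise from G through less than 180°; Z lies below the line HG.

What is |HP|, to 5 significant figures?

41.282

Checks: |TP| = 6.700 ✓; ∠(TP, PZ) = 90.00° ✓; |PZ| = 33.20 ✓; |HZ| = 47.36 ✓.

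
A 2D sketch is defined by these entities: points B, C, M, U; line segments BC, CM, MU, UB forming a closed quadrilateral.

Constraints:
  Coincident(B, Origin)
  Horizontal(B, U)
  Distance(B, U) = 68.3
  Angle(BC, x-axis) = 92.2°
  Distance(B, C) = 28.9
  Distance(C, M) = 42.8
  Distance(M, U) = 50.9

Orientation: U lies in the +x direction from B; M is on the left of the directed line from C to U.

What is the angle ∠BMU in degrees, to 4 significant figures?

77.60°

B is at the origin; BU is horizontal with |BU| = 68.3 and U in +x, so U = (68.3, 0). BC runs at 92.2° with |BC| = 28.9, so C = (-1.109, 28.88). M is determined by |CM| = 42.8 and |MU| = 50.9 together: it lies at the intersection of circle(C, 42.8) and circle(U, 50.9). With |CU| = 75.18, the foot of the radical line on CU is 32.54 from C and the perpendicular offset is √(42.8² − 32.54²) = 27.80. Taking the left-of-CU solution: M = (39.61, 42.05).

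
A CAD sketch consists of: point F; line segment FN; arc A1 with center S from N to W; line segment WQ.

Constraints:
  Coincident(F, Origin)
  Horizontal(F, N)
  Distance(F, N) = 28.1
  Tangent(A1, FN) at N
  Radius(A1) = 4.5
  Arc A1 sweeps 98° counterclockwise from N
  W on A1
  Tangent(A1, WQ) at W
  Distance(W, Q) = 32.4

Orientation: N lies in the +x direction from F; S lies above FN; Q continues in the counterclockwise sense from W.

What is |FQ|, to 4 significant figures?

46.60

F is at the origin; FN is horizontal with |FN| = 28.1 and N on the +x side, so N = (28.10, 0.000). A1 meets FN tangentially, so SN is at right angles to FN, so S = N + (0, 4.5) = (28.10, 4.500). On A1, N sits at bearing -90° from S; a 98° counterclockwise sweep puts W at bearing 8°, so W = S + 4.5·(cos 8°, sin 8°) = (32.56, 5.126). Since A1 is tangent to WQ there, SW ⟂ WQ, so WQ runs along (−sin 8°, cos 8°); with |WQ| = 32.4, Q = (28.05, 37.21). Then |FQ| = |Q − F| = 46.60.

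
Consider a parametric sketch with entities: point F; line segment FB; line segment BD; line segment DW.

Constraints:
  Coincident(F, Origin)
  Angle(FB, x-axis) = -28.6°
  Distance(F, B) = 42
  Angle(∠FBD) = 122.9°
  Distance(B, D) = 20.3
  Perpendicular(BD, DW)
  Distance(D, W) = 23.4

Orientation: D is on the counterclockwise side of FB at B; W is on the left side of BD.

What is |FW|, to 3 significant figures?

44.7

F is at the origin; FB runs at -28.6° with length 42.0, so B = 42.0·(cos -28.6°, sin -28.6°) = (36.9, -20.1). ∠FBD = 122.9°, so BD runs at -28.6° + (180° − 122.9°) = 28.5° from the x-axis; with |BD| = 20.3, D = B + 20.3·(cos 28.5°, sin 28.5°) = (54.7, -10.4). The perpendicularity gives DW at right angles to BD; with |DW| = 23.4 on the left of BD, W = D + 23.4·(-0.477, 0.879) = (43.5, 10.1). Then |FW| = |W − F| = 44.7.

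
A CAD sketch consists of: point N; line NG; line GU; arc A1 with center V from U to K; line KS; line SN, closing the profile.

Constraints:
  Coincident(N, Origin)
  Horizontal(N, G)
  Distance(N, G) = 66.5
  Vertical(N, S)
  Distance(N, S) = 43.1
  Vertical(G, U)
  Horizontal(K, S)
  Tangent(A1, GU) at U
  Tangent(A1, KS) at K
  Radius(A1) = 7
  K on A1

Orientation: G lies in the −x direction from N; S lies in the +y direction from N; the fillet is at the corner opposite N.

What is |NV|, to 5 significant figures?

69.595

NS is vertical with |NS| = 43.1 and S on the +y side, so S = (0.0000, 43.100). The virtual corner opposite N is at (-66.500, 43.100). The tangent condition forces VU to be normal to GU and A1 meets KS tangentially, so VK is at right angles to KS, with radius 7.0, so the center V sits 7.0 in from both sides at V = (-59.500, 36.100). Then |NV| = |V − N| = 69.595.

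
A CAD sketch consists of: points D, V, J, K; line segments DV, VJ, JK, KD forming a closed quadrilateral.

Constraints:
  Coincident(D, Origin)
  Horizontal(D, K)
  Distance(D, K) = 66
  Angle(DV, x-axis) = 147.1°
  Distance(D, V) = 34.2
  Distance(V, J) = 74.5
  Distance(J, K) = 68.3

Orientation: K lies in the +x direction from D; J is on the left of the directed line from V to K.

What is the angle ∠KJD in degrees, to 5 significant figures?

57.673°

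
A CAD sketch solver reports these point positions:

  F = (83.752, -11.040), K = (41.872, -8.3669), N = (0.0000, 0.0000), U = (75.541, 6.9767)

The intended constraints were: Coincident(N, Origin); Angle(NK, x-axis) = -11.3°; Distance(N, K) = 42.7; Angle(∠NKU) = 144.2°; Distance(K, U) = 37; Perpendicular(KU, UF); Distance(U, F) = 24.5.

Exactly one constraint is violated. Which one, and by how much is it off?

Distance(U, F) = 24.5 — off by 4.70.

N = (0.00, 0.00) ✓; NK at -11.30° ✓; |NK| = 42.70 ✓; ∠NKU = 144.2° ✓; |KU| = 37.00 ✓; ∠(KU, UF) = 90.00° ✓; |UF| = 19.80 ✗.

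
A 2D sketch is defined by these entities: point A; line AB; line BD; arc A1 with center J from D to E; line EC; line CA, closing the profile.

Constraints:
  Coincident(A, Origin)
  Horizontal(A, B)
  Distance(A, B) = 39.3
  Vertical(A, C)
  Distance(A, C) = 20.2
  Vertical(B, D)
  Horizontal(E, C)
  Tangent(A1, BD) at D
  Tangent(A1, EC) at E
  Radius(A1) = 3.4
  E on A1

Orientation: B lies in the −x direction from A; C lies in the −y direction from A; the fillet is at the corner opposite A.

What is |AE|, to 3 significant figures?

41.2

The virtual corner opposite A is at (-39.3, -20.2). The tangent condition forces JD to be normal to BD and the tangent condition forces JE to be normal to EC, with radius 3.4, so the center J sits 3.4 in from both sides at J = (-35.9, -16.8). That places the tangent points at D = (-39.3, -16.8) on BD and E = (-35.9, -20.2) on EC. Then |AE| = |E − A| = 41.2.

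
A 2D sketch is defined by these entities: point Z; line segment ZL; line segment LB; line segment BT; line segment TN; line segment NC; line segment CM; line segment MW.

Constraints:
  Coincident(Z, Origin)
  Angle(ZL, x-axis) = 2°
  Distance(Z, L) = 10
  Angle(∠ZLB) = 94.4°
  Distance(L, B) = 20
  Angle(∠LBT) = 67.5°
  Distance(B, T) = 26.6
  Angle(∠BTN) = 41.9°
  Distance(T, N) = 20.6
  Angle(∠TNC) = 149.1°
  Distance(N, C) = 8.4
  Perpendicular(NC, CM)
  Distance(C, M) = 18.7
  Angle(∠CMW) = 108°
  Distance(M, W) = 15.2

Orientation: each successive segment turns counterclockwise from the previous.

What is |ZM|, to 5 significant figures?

25.511

Z is at the origin; ZL runs at 2.0° with length 10.0, so L = (9.9939, 0.34899). ∠ZLB = 94.4° gives LB at 87.600° from the x-axis; with |LB| = 20.0, B = (10.831, 20.331). ∠LBT = 67.5° gives BT at -159.90° from the x-axis; with |BT| = 26.6, T = (-14.148, 11.190). ∠BTN = 41.9° gives TN at -21.800° from the x-axis; with |TN| = 20.6, N = (4.9783, 3.5399). ∠TNC = 149.1° gives NC at 9.1000° from the x-axis; with |NC| = 8.4, C = (13.273, 4.8685). NC is perpendicular to CM, so CM runs at 99.100°; with |CM| = 18.7, M = (10.315, 23.333). Then |ZM| = |M − Z| = 25.511.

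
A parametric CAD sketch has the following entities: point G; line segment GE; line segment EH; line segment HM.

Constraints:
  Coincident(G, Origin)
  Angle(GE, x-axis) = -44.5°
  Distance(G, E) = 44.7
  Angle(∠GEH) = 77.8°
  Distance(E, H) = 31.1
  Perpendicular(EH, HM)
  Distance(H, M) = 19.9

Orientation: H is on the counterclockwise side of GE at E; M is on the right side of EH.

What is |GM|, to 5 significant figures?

67.176

G is at the origin; GE runs at -44.5° with length 44.7, so E = 44.7·(cos -44.5°, sin -44.5°) = (31.882, -31.331). ∠GEH = 77.8°, so EH runs at -44.5° + (180° − 77.8°) = 57.700° from the x-axis; with |EH| = 31.1, H = E + 31.1·(cos 57.700°, sin 57.700°) = (48.501, -5.0430). The perpendicularity gives HM at right angles to EH; with |HM| = 19.9 on the right of EH, M = H + 19.9·(0.84526, -0.53435) = (65.321, -15.677). Then |GM| = |M − G| = 67.176.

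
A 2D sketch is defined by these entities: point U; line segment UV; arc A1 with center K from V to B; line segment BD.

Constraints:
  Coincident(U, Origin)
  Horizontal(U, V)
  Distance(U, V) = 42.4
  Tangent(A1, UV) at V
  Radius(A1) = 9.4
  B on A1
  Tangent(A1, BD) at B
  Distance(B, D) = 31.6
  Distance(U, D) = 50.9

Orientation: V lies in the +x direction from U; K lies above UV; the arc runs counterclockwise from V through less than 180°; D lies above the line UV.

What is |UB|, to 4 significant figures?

52.14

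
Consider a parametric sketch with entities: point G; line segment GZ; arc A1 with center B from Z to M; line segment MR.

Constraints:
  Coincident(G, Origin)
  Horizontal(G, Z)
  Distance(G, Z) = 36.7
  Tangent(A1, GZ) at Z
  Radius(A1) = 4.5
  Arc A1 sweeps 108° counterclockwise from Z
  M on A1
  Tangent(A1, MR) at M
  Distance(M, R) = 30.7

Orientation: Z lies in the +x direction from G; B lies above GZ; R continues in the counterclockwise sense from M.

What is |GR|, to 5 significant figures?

47.148

G is at the origin; G and Z share the same y with |GZ| = 36.7 and Z on the +x side, so Z = (36.700, 0.0000). The tangent condition forces BZ to be normal to GZ, so B = Z + (0, 4.5) = (36.700, 4.5000). On A1, Z sits at bearing -90° from B; a 108° counterclockwise sweep puts M at bearing 18°, so M = B + 4.5·(cos 18°, sin 18°) = (40.980, 5.8906). The tangent condition forces BM to be normal to MR, so MR runs along (−sin 18°, cos 18°); with |MR| = 30.7, R = (31.493, 35.088). Then |GR| = |R − G| = 47.148.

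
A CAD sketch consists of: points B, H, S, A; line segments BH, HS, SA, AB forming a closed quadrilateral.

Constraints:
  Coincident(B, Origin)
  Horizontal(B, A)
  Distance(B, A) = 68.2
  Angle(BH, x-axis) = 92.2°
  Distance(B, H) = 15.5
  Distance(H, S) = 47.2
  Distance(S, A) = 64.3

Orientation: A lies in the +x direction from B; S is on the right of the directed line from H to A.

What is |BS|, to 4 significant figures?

32.25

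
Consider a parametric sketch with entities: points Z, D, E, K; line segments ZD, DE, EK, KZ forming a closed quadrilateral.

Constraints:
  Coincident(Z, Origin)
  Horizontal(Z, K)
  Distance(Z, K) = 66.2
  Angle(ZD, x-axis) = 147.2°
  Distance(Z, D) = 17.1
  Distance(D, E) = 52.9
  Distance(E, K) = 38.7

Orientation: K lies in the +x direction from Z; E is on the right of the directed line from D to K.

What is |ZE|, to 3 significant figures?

35.8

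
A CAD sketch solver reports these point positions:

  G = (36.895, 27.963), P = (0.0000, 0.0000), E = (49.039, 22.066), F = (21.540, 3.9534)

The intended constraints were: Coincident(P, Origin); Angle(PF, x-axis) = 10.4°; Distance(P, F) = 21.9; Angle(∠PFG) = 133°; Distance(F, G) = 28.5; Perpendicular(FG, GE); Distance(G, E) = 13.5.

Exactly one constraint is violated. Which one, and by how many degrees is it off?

Perpendicular(FG, GE) — off by 6.70°.

P = (0.00, 0.00) ✓; PF at 10.40° ✓; |PF| = 21.90 ✓; ∠PFG = 133.0° ✓; |FG| = 28.50 ✓; ∠(FG, GE) = 83.30° ✗; |GE| = 13.50 ✓.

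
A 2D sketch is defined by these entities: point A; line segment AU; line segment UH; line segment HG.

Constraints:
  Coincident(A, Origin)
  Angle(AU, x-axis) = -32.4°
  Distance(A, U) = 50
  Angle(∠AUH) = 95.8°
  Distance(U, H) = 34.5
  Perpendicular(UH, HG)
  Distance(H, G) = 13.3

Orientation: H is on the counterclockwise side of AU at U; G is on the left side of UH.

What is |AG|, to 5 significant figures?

53.783

A is at the origin; AU runs at -32.4° with length 50.0, so U = 50.0·(cos -32.4°, sin -32.4°) = (42.216, -26.791). ∠AUH = 95.8°, so UH runs at -32.4° + (180° − 95.8°) = 51.800° from the x-axis; with |UH| = 34.5, H = U + 34.5·(cos 51.800°, sin 51.800°) = (63.551, 0.32072). UH is perpendicular to HG; with |HG| = 13.3 on the left of UH, G = H + 13.3·(-0.78586, 0.61841) = (53.100, 8.5456). Then |AG| = |G − A| = 53.783.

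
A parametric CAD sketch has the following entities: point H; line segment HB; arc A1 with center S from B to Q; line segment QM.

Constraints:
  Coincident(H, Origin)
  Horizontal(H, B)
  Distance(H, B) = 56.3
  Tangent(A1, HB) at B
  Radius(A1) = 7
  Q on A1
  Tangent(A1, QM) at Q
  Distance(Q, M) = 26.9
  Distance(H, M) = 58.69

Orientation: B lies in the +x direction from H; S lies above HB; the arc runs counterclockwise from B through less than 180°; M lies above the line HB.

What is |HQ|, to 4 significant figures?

63.17

Checks: |SQ| = 7.000 ✓; ∠(SQ, QM) = 90.00° ✓; |QM| = 26.90 ✓; |HM| = 58.69 ✓.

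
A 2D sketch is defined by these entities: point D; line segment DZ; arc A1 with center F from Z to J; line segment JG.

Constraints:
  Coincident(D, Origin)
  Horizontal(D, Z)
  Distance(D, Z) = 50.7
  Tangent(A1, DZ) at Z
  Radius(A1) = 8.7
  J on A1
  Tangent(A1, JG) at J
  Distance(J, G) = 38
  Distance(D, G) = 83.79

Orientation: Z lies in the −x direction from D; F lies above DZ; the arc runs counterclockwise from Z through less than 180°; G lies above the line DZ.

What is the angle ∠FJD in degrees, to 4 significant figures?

112.7°

D is at the origin; D and Z share the same y with |DZ| = 50.7 and Z on the −x side, so Z = (-50.70, 0.000). A1 meets DZ tangentially, so FZ is at right angles to DZ, so F = Z + (0, 8.7) = (-50.70, 8.700). Since FJ ⟂ JG (tangency), |FG| = √(8.7² + 38.0²) = 38.98 regardless of where J sits on A1. So G lies on both circle(D, 83.79) and circle(F, 38.98); the above-DZ intersection is G = (-73.42, 40.38). J is the foot of the tangent from G: J = (-44.94, 15.22).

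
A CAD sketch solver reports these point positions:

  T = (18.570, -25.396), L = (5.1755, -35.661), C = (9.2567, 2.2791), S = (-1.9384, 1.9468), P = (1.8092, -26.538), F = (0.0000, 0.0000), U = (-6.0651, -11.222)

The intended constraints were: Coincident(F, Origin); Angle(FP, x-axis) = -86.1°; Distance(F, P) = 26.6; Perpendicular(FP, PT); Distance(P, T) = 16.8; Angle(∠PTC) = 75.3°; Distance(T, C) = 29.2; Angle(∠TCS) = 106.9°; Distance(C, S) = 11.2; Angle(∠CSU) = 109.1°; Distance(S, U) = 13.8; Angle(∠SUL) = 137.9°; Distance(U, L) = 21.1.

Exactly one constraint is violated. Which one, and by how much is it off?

Distance(U, L) = 21.1 — off by 5.80.

F = (0.00, 0.00) ✓; FP at -86.10° ✓; |FP| = 26.60 ✓; ∠(FP, PT) = 90.00° ✓; |PT| = 16.80 ✓; ∠PTC = 75.30° ✓; |TC| = 29.20 ✓; ∠TCS = 106.9° ✓; |CS| = 11.20 ✓; ∠CSU = 109.1° ✓; |SU| = 13.80 ✓; ∠SUL = 137.9° ✓; |UL| = 26.90 ✗.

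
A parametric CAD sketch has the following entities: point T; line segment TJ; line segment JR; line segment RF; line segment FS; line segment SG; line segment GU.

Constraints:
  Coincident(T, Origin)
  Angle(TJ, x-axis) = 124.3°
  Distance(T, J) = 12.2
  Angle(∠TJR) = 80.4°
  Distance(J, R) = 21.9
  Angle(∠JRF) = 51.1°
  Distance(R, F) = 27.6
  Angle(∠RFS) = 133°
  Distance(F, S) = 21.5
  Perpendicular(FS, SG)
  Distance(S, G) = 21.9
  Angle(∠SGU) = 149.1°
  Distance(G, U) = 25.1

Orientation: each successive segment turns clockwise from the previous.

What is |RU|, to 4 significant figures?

35.96

T is at the origin; TJ runs at 124.3° with length 12.2, so J = (-6.875, 10.08). ∠TJR = 80.4° gives JR at 24.70° from the x-axis; with |JR| = 21.9, R = (13.02, 19.23). ∠JRF = 51.1° gives RF at -104.2° from the x-axis; with |RF| = 27.6, F = (6.251, -7.527). ∠RFS = 133.0° gives FS at -151.2° from the x-axis; with |FS| = 21.5, S = (-12.59, -17.88). FS ⟂ SG, so SG runs at 118.8°; with |SG| = 21.9, G = (-23.14, 1.306). ∠SGU = 149.1° gives GU at 87.90° from the x-axis; with |GU| = 25.1, U = (-22.22, 26.39). Then |RU| = |U − R| = 35.96.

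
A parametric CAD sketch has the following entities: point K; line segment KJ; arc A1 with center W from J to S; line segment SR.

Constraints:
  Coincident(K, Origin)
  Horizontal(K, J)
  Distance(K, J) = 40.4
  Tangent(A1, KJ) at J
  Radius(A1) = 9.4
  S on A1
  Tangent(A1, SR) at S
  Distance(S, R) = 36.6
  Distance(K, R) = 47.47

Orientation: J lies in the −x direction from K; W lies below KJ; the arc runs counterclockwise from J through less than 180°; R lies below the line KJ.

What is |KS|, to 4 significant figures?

49.77

K is at the origin; K and J share the same y with |KJ| = 40.4 and J on the −x side, so J = (-40.40, 0.000). A1 meets KJ tangentially, so WJ is at right angles to KJ, so W = J + (0, -9.4) = (-40.40, -9.400). Since WS ⟂ SR (tangency), |WR| = √(9.4² + 36.6²) = 37.79 regardless of where S sits on A1. So R lies on both circle(K, 47.47) and circle(W, 37.79); the below-KJ intersection is R = (-21.68, -42.23). S is the foot of the tangent from R: S = (-47.15, -15.94).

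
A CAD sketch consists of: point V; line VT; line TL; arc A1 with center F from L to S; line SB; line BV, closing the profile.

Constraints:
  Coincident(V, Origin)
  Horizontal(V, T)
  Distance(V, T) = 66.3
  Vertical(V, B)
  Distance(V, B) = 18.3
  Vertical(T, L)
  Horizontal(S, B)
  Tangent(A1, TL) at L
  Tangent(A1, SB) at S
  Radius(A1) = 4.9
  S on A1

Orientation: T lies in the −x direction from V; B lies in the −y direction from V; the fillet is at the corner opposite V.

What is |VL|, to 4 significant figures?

67.64

V is at the origin; V and T share the same y with |VT| = 66.3 and T on the −x side, so T = (-66.30, 0.000). VB is vertical with |VB| = 18.3 and B on the −y side, so B = (0.000, -18.30). The virtual corner opposite V is at (-66.30, -18.30). The tangent condition forces FL to be normal to TL and since A1 is tangent to SB there, FS ⟂ SB, with radius 4.9, so the center F sits 4.9 in from both sides at F = (-61.40, -13.40). That places the tangent points at L = (-66.30, -13.40) on TL and S = (-61.40, -18.30) on SB. Then |VL| = |L − V| = 67.64.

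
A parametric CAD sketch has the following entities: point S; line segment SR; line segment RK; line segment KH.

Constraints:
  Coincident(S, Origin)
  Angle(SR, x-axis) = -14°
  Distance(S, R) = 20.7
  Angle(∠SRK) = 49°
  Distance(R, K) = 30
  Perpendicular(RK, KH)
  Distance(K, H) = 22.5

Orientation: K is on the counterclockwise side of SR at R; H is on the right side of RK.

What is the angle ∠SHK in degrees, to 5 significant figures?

23.302°

∠SRK = 49.0°, so RK runs at -14.0° + (180° − 49.0°) = 117.00° from the x-axis; with |RK| = 30.0, K = R + 30.0·(cos 117.00°, sin 117.00°) = (6.4654, 21.722). RK ⟂ KH; with |KH| = 22.5 on the right of RK, H = K + 22.5·(0.89101, 0.45399) = (26.513, 31.937). Then cos ∠SHK = HS·HK / (|HS||HK|), giving 23.302°.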